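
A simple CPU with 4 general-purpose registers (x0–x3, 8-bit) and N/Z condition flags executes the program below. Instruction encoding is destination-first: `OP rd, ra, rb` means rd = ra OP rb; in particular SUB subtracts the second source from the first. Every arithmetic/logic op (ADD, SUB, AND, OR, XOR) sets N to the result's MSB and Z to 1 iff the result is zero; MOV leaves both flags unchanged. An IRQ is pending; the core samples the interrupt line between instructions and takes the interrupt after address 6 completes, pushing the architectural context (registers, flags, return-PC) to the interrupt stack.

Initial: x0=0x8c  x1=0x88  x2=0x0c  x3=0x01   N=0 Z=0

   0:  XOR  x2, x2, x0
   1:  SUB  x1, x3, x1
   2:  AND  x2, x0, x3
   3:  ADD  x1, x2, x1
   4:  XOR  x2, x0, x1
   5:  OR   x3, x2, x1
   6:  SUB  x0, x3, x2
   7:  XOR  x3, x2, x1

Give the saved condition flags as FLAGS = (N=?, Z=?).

after  0: x0=0x8c x1=0x88 x2=0x80 x3=0x01  N=1 Z=0
after  1: x0=0x8c x1=0x79 x2=0x80 x3=0x01  N=0 Z=0
after  2: x0=0x8c x1=0x79 x2=0x00 x3=0x01  N=0 Z=1
after  3: x0=0x8c x1=0x79 x2=0x00 x3=0x01  N=0 Z=0
after  4: x0=0x8c x1=0x79 x2=0xf5 x3=0x01  N=1 Z=0
after  5: x0=0x8c x1=0x79 x2=0xf5 x3=0xfd  N=1 Z=0
after  6: x0=0x08 x1=0x79 x2=0xf5 x3=0xfd  N=0 Z=0
-- IRQ taken; context saved, return-PC = 7 --

FLAGS = (N=0, Z=0)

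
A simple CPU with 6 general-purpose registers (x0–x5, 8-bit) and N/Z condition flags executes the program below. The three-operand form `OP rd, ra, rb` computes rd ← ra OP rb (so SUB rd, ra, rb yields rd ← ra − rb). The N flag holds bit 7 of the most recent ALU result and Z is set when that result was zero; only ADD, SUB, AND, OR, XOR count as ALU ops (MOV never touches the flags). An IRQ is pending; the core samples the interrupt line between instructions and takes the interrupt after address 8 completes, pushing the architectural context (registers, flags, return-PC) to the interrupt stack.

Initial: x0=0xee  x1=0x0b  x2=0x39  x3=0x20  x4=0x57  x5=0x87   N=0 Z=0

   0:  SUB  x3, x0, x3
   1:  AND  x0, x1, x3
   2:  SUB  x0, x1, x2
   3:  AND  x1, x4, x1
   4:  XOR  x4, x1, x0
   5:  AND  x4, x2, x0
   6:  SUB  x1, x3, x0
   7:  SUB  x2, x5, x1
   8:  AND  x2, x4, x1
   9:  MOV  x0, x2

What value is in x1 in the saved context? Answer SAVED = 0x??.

after  0: x0=0xee x1=0x0b x2=0x39 x3=0xce x4=0x57 x5=0x87  N=1 Z=0
after  1: x0=0x0a x1=0x0b x2=0x39 x3=0xce x4=0x57 x5=0x87  N=0 Z=0
after  2: x0=0xd2 x1=0x0b x2=0x39 x3=0xce x4=0x57 x5=0x87  N=1 Z=0
after  3: x0=0xd2 x1=0x03 x2=0x39 x3=0xce x4=0x57 x5=0x87  N=0 Z=0
after  4: x0=0xd2 x1=0x03 x2=0x39 x3=0xce x4=0xd1 x5=0x87  N=1 Z=0
after  5: x0=0xd2 x1=0x03 x2=0x39 x3=0xce x4=0x10 x5=0x87  N=0 Z=0
after  6: x0=0xd2 x1=0xfc x2=0x39 x3=0xce x4=0x10 x5=0x87  N=1 Z=0
after  7: x0=0xd2 x1=0xfc x2=0x8b x3=0xce x4=0x10 x5=0x87  N=1 Z=0
after  8: x0=0xd2 x1=0xfc x2=0x10 x3=0xce x4=0x10 x5=0x87  N=0 Z=0
-- IRQ taken; context saved, return-PC = 9 --

SAVED = 0xfc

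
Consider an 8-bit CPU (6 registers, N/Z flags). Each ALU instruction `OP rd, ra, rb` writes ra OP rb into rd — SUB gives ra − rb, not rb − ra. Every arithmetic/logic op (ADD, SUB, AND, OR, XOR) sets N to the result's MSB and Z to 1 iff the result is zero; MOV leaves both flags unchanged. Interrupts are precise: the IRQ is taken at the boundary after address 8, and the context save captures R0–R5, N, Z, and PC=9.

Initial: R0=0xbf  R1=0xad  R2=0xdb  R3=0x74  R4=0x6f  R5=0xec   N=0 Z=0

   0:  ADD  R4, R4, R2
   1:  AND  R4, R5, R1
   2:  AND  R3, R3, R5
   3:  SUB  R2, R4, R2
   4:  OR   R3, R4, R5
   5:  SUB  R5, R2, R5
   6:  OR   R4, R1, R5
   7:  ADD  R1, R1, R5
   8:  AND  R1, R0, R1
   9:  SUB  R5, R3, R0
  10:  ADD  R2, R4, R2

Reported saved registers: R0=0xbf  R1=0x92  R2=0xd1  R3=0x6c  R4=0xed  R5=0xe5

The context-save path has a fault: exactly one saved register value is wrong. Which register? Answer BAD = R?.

after  0: R0=0xbf R1=0xad R2=0xdb R3=0x74 R4=0x4a R5=0xec  N=0 Z=0
after  1: R0=0xbf R1=0xad R2=0xdb R3=0x74 R4=0xac R5=0xec  N=1 Z=0
after  2: R0=0xbf R1=0xad R2=0xdb R3=0x64 R4=0xac R5=0xec  N=0 Z=0
after  3: R0=0xbf R1=0xad R2=0xd1 R3=0x64 R4=0xac R5=0xec  N=1 Z=0
after  4: R0=0xbf R1=0xad R2=0xd1 R3=0xec R4=0xac R5=0xec  N=1 Z=0
after  5: R0=0xbf R1=0xad R2=0xd1 R3=0xec R4=0xac R5=0xe5  N=1 Z=0
after  6: R0=0xbf R1=0xad R2=0xd1 R3=0xec R4=0xed R5=0xe5  N=1 Z=0
after  7: R0=0xbf R1=0x92 R2=0xd1 R3=0xec R4=0xed R5=0xe5  N=1 Z=0
after  8: R0=0xbf R1=0x92 R2=0xd1 R3=0xec R4=0xed R5=0xe5  N=1 Z=0
-- IRQ taken; context saved, return-PC = 9 --
mismatch: R3: reported 0x6c vs actual 0xec

BAD = R3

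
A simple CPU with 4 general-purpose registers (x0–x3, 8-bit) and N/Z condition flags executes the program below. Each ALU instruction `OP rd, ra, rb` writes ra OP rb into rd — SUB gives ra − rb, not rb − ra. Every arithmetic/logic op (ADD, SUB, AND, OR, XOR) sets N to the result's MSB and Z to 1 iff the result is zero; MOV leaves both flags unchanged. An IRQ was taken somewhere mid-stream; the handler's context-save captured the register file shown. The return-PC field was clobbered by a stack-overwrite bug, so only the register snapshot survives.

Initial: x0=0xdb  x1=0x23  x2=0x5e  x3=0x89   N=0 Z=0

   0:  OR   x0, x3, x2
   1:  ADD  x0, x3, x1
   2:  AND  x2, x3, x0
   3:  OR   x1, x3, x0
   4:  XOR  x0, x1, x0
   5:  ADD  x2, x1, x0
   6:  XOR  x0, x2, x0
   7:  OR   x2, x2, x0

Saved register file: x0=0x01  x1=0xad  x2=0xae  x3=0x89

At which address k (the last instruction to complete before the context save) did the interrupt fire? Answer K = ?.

K = 5

after  0: x0=0xdf x1=0x23 x2=0x5e x3=0x89  N=1 Z=0
after  1: x0=0xac x1=0x23 x2=0x5e x3=0x89  N=1 Z=0
after  2: x0=0xac x1=0x23 x2=0x88 x3=0x89  N=1 Z=0
after  3: x0=0xac x1=0xad x2=0x88 x3=0x89  N=1 Z=0
after  4: x0=0x01 x1=0xad x2=0x88 x3=0x89  N=0 Z=0
after  5: x0=0x01 x1=0xad x2=0xae x3=0x89  N=1 Z=0
-- IRQ taken; context saved, return-PC = 6 --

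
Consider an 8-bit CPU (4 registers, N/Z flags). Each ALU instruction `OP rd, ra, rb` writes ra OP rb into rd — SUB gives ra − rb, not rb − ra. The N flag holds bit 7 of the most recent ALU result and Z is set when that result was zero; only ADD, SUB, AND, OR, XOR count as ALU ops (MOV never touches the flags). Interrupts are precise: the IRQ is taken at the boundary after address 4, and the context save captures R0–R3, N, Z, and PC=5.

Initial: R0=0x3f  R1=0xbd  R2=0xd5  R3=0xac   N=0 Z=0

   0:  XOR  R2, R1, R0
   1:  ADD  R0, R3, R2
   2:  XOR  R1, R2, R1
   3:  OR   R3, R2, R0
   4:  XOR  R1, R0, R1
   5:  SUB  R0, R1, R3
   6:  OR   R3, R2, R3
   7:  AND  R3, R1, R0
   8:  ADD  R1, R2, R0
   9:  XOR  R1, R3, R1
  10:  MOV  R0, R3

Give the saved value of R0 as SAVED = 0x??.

after  0: R0=0x3f R1=0xbd R2=0x82 R3=0xac  N=1 Z=0
after  1: R0=0x2e R1=0xbd R2=0x82 R3=0xac  N=0 Z=0
after  2: R0=0x2e R1=0x3f R2=0x82 R3=0xac  N=0 Z=0
after  3: R0=0x2e R1=0x3f R2=0x82 R3=0xae  N=1 Z=0
after  4: R0=0x2e R1=0x11 R2=0x82 R3=0xae  N=0 Z=0
-- IRQ taken; context saved, return-PC = 5 --

SAVED = 0x2e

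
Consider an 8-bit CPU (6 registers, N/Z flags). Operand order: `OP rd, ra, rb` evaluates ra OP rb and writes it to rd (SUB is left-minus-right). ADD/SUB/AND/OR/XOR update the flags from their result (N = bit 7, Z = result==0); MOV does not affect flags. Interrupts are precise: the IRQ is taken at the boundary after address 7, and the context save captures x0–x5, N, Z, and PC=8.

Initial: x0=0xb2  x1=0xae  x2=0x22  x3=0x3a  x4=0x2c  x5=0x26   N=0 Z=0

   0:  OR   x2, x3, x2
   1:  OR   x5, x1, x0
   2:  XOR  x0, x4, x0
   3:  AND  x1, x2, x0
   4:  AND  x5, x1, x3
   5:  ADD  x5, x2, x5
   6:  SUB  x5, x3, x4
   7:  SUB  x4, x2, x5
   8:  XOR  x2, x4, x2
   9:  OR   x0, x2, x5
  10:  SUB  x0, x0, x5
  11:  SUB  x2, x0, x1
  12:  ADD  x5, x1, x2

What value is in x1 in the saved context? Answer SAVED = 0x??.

after  0: x0=0xb2 x1=0xae x2=0x3a x3=0x3a x4=0x2c x5=0x26  N=0 Z=0
after  1: x0=0xb2 x1=0xae x2=0x3a x3=0x3a x4=0x2c x5=0xbe  N=1 Z=0
after  2: x0=0x9e x1=0xae x2=0x3a x3=0x3a x4=0x2c x5=0xbe  N=1 Z=0
after  3: x0=0x9e x1=0x1a x2=0x3a x3=0x3a x4=0x2c x5=0xbe  N=0 Z=0
after  4: x0=0x9e x1=0x1a x2=0x3a x3=0x3a x4=0x2c x5=0x1a  N=0 Z=0
after  5: x0=0x9e x1=0x1a x2=0x3a x3=0x3a x4=0x2c x5=0x54  N=0 Z=0
after  6: x0=0x9e x1=0x1a x2=0x3a x3=0x3a x4=0x2c x5=0x0e  N=0 Z=0
after  7: x0=0x9e x1=0x1a x2=0x3a x3=0x3a x4=0x2c x5=0x0e  N=0 Z=0
-- IRQ taken; context saved, return-PC = 8 --

SAVED = 0x1a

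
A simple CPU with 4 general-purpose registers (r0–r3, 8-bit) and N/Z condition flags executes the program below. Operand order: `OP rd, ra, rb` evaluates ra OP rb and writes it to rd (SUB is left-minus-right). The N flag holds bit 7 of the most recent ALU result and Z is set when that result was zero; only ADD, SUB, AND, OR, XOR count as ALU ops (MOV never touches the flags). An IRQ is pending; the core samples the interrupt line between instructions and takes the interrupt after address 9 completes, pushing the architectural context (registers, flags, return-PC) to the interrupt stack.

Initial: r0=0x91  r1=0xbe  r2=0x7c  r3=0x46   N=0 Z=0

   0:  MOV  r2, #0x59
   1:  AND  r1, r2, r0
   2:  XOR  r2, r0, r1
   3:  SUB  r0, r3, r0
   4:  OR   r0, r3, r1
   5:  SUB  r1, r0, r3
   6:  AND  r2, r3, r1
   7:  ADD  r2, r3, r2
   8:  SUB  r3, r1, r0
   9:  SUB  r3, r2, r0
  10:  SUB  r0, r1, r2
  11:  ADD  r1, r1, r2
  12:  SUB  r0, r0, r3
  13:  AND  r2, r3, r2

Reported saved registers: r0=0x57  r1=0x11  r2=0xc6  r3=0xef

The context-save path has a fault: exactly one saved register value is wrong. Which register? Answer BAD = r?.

BAD = r2

after  0: r0=0x91 r1=0xbe r2=0x59 r3=0x46  N=0 Z=0
after  1: r0=0x91 r1=0x11 r2=0x59 r3=0x46  N=0 Z=0
after  2: r0=0x91 r1=0x11 r2=0x80 r3=0x46  N=1 Z=0
after  3: r0=0xb5 r1=0x11 r2=0x80 r3=0x46  N=1 Z=0
after  4: r0=0x57 r1=0x11 r2=0x80 r3=0x46  N=0 Z=0
after  5: r0=0x57 r1=0x11 r2=0x80 r3=0x46  N=0 Z=0
after  6: r0=0x57 r1=0x11 r2=0x00 r3=0x46  N=0 Z=1
after  7: r0=0x57 r1=0x11 r2=0x46 r3=0x46  N=0 Z=0
after  8: r0=0x57 r1=0x11 r2=0x46 r3=0xba  N=1 Z=0
after  9: r0=0x57 r1=0x11 r2=0x46 r3=0xef  N=1 Z=0
-- IRQ taken; context saved, return-PC = 10 --
mismatch: r2: reported 0xc6 vs actual 0x46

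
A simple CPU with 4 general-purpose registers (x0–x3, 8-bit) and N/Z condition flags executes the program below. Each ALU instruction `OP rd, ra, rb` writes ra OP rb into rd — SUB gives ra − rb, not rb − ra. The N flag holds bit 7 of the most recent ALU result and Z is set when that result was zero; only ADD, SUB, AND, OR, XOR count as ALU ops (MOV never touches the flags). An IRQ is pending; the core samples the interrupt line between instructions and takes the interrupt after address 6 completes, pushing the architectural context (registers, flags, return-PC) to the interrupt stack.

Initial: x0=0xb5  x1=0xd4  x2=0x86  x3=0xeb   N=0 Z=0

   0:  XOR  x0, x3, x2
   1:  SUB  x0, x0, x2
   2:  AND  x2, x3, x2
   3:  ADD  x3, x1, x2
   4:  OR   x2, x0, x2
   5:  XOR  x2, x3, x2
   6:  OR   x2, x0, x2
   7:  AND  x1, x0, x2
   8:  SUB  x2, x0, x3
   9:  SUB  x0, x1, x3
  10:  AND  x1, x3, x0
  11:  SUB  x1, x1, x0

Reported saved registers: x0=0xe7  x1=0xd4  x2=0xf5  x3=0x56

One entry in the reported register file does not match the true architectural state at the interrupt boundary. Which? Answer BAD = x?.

BAD = x2

after  0: x0=0x6d x1=0xd4 x2=0x86 x3=0xeb  N=0 Z=0
after  1: x0=0xe7 x1=0xd4 x2=0x86 x3=0xeb  N=1 Z=0
after  2: x0=0xe7 x1=0xd4 x2=0x82 x3=0xeb  N=1 Z=0
after  3: x0=0xe7 x1=0xd4 x2=0x82 x3=0x56  N=0 Z=0
after  4: x0=0xe7 x1=0xd4 x2=0xe7 x3=0x56  N=1 Z=0
after  5: x0=0xe7 x1=0xd4 x2=0xb1 x3=0x56  N=1 Z=0
after  6: x0=0xe7 x1=0xd4 x2=0xf7 x3=0x56  N=1 Z=0
-- IRQ taken; context saved, return-PC = 7 --
mismatch: x2: reported 0xf5 vs actual 0xf7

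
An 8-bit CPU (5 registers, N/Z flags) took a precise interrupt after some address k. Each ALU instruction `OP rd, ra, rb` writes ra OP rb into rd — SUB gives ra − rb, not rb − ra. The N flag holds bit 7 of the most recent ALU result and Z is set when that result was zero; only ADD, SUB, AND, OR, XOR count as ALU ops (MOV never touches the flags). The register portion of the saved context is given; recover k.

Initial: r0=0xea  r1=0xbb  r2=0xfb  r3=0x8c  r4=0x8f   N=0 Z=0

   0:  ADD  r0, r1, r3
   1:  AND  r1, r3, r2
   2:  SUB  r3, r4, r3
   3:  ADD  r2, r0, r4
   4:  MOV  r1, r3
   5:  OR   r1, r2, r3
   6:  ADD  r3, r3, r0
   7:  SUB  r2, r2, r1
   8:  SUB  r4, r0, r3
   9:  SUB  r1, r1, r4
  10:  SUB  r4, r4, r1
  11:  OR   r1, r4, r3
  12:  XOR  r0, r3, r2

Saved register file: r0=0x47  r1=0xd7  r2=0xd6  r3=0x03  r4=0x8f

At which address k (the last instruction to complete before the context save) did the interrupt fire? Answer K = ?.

after  0: r0=0x47 r1=0xbb r2=0xfb r3=0x8c r4=0x8f  N=0 Z=0
after  1: r0=0x47 r1=0x88 r2=0xfb r3=0x8c r4=0x8f  N=1 Z=0
after  2: r0=0x47 r1=0x88 r2=0xfb r3=0x03 r4=0x8f  N=0 Z=0
after  3: r0=0x47 r1=0x88 r2=0xd6 r3=0x03 r4=0x8f  N=1 Z=0
after  4: r0=0x47 r1=0x03 r2=0xd6 r3=0x03 r4=0x8f  N=1 Z=0
after  5: r0=0x47 r1=0xd7 r2=0xd6 r3=0x03 r4=0x8f  N=1 Z=0
-- IRQ taken; context saved, return-PC = 6 --

K = 5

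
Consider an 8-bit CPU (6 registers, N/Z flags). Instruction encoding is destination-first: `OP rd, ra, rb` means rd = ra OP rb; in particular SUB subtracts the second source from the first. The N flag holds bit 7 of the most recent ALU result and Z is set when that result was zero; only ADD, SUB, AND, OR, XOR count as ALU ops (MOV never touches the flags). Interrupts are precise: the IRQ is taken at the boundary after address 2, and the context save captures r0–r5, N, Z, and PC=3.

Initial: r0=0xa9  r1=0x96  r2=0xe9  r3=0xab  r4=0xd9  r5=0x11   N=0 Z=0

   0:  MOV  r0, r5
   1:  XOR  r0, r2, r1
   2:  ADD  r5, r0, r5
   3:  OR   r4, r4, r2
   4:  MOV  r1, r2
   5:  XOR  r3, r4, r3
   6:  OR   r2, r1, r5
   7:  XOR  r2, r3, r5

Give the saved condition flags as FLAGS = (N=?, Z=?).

after  0: r0=0x11 r1=0x96 r2=0xe9 r3=0xab r4=0xd9 r5=0x11  N=0 Z=0
after  1: r0=0x7f r1=0x96 r2=0xe9 r3=0xab r4=0xd9 r5=0x11  N=0 Z=0
after  2: r0=0x7f r1=0x96 r2=0xe9 r3=0xab r4=0xd9 r5=0x90  N=1 Z=0
-- IRQ taken; context saved, return-PC = 3 --

FLAGS = (N=1, Z=0)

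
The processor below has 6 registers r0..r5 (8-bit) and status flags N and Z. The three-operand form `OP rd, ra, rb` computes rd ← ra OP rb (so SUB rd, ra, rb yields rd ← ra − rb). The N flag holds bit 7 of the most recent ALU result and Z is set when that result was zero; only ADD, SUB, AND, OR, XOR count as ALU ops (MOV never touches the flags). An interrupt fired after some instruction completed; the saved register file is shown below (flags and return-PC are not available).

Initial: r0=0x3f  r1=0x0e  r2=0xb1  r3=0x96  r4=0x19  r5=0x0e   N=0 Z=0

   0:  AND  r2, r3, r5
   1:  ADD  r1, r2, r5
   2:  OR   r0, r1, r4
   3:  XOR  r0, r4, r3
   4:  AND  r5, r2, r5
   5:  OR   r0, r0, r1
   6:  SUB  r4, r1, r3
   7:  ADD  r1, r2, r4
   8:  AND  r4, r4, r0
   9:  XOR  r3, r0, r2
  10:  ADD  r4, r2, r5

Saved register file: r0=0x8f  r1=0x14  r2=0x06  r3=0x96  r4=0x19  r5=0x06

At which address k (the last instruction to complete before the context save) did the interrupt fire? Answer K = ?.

after  0: r0=0x3f r1=0x0e r2=0x06 r3=0x96 r4=0x19 r5=0x0e  N=0 Z=0
after  1: r0=0x3f r1=0x14 r2=0x06 r3=0x96 r4=0x19 r5=0x0e  N=0 Z=0
after  2: r0=0x1d r1=0x14 r2=0x06 r3=0x96 r4=0x19 r5=0x0e  N=0 Z=0
after  3: r0=0x8f r1=0x14 r2=0x06 r3=0x96 r4=0x19 r5=0x0e  N=1 Z=0
after  4: r0=0x8f r1=0x14 r2=0x06 r3=0x96 r4=0x19 r5=0x06  N=0 Z=0
-- IRQ taken; context saved, return-PC = 5 --

K = 4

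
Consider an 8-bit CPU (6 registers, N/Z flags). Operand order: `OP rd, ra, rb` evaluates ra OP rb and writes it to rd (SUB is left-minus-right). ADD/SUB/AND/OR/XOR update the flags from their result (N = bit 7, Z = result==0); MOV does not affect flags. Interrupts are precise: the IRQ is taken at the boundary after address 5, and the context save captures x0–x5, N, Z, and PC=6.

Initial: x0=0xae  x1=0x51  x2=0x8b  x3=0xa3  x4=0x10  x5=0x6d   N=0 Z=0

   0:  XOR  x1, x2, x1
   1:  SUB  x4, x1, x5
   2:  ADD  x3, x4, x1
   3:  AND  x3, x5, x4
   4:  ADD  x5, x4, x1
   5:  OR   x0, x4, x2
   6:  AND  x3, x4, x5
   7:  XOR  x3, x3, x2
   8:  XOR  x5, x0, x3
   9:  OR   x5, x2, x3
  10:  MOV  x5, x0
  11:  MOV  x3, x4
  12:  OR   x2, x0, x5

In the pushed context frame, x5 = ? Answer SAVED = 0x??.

after  0: x0=0xae x1=0xda x2=0x8b x3=0xa3 x4=0x10 x5=0x6d  N=1 Z=0
after  1: x0=0xae x1=0xda x2=0x8b x3=0xa3 x4=0x6d x5=0x6d  N=0 Z=0
after  2: x0=0xae x1=0xda x2=0x8b x3=0x47 x4=0x6d x5=0x6d  N=0 Z=0
after  3: x0=0xae x1=0xda x2=0x8b x3=0x6d x4=0x6d x5=0x6d  N=0 Z=0
after  4: x0=0xae x1=0xda x2=0x8b x3=0x6d x4=0x6d x5=0x47  N=0 Z=0
after  5: x0=0xef x1=0xda x2=0x8b x3=0x6d x4=0x6d x5=0x47  N=1 Z=0
-- IRQ taken; context saved, return-PC = 6 --

SAVED = 0x47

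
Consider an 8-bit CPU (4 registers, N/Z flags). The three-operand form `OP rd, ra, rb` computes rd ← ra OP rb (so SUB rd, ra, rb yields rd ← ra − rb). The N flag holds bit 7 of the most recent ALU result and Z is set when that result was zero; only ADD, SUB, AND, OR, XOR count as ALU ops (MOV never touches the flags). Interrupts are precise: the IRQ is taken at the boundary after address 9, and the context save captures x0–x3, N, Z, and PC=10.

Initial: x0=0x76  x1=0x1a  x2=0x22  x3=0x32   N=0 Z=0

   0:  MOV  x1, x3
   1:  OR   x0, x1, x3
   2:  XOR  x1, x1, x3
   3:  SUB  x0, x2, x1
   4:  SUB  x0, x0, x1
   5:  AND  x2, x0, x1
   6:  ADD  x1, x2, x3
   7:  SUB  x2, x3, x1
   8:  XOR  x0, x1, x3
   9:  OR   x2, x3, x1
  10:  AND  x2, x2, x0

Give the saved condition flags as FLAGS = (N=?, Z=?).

after  0: x0=0x76 x1=0x32 x2=0x22 x3=0x32  N=0 Z=0
after  1: x0=0x32 x1=0x32 x2=0x22 x3=0x32  N=0 Z=0
after  2: x0=0x32 x1=0x00 x2=0x22 x3=0x32  N=0 Z=1
after  3: x0=0x22 x1=0x00 x2=0x22 x3=0x32  N=0 Z=0
after  4: x0=0x22 x1=0x00 x2=0x22 x3=0x32  N=0 Z=0
after  5: x0=0x22 x1=0x00 x2=0x00 x3=0x32  N=0 Z=1
after  6: x0=0x22 x1=0x32 x2=0x00 x3=0x32  N=0 Z=0
after  7: x0=0x22 x1=0x32 x2=0x00 x3=0x32  N=0 Z=1
after  8: x0=0x00 x1=0x32 x2=0x00 x3=0x32  N=0 Z=1
after  9: x0=0x00 x1=0x32 x2=0x32 x3=0x32  N=0 Z=0
-- IRQ taken; context saved, return-PC = 10 --

FLAGS = (N=0, Z=0)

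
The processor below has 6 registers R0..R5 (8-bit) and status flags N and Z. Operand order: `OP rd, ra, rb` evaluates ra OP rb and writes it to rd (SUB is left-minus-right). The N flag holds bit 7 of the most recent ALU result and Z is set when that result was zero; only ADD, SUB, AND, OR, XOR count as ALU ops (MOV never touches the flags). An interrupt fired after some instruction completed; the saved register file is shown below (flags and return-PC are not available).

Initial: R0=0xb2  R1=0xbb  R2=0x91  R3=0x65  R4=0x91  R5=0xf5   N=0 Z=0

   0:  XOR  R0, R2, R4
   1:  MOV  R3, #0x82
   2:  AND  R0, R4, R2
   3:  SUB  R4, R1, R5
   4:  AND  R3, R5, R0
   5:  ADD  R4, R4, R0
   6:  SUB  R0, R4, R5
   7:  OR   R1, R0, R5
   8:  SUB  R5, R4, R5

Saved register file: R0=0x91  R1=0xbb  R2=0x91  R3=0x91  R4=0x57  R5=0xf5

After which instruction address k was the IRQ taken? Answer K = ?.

K = 5

after  0: R0=0x00 R1=0xbb R2=0x91 R3=0x65 R4=0x91 R5=0xf5  N=0 Z=1
after  1: R0=0x00 R1=0xbb R2=0x91 R3=0x82 R4=0x91 R5=0xf5  N=0 Z=1
after  2: R0=0x91 R1=0xbb R2=0x91 R3=0x82 R4=0x91 R5=0xf5  N=1 Z=0
after  3: R0=0x91 R1=0xbb R2=0x91 R3=0x82 R4=0xc6 R5=0xf5  N=1 Z=0
after  4: R0=0x91 R1=0xbb R2=0x91 R3=0x91 R4=0xc6 R5=0xf5  N=1 Z=0
after  5: R0=0x91 R1=0xbb R2=0x91 R3=0x91 R4=0x57 R5=0xf5  N=0 Z=0
-- IRQ taken; context saved, return-PC = 6 --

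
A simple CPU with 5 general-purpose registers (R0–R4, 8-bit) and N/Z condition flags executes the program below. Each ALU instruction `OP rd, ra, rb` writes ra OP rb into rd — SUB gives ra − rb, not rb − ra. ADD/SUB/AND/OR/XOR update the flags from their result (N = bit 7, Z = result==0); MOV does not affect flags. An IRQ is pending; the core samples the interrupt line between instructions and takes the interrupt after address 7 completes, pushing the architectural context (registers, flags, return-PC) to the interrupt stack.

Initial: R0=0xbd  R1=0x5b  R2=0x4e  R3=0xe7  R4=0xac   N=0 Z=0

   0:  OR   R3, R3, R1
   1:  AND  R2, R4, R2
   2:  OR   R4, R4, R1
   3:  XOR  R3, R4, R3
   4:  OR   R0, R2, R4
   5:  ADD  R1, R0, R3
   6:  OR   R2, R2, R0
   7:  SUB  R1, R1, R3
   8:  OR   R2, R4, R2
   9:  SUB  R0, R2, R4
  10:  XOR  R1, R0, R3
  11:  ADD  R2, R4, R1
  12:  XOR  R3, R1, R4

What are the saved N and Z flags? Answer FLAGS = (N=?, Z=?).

FLAGS = (N=1, Z=0)

after  0: R0=0xbd R1=0x5b R2=0x4e R3=0xff R4=0xac  N=1 Z=0
after  1: R0=0xbd R1=0x5b R2=0x0c R3=0xff R4=0xac  N=0 Z=0
after  2: R0=0xbd R1=0x5b R2=0x0c R3=0xff R4=0xff  N=1 Z=0
after  3: R0=0xbd R1=0x5b R2=0x0c R3=0x00 R4=0xff  N=0 Z=1
after  4: R0=0xff R1=0x5b R2=0x0c R3=0x00 R4=0xff  N=1 Z=0
after  5: R0=0xff R1=0xff R2=0x0c R3=0x00 R4=0xff  N=1 Z=0
after  6: R0=0xff R1=0xff R2=0xff R3=0x00 R4=0xff  N=1 Z=0
after  7: R0=0xff R1=0xff R2=0xff R3=0x00 R4=0xff  N=1 Z=0
-- IRQ taken; context saved, return-PC = 8 --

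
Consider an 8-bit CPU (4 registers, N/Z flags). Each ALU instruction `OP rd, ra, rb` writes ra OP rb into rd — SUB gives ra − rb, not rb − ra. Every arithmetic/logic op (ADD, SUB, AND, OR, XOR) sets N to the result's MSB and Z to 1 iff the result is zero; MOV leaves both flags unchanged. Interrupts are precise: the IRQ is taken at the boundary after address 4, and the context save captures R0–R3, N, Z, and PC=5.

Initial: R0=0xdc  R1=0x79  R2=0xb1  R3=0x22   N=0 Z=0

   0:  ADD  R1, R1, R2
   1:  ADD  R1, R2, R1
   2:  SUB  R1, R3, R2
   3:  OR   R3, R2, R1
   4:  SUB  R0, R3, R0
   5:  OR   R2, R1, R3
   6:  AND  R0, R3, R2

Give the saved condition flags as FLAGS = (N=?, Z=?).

FLAGS = (N=0, Z=0)

after  0: R0=0xdc R1=0x2a R2=0xb1 R3=0x22  N=0 Z=0
after  1: R0=0xdc R1=0xdb R2=0xb1 R3=0x22  N=1 Z=0
after  2: R0=0xdc R1=0x71 R2=0xb1 R3=0x22  N=0 Z=0
after  3: R0=0xdc R1=0x71 R2=0xb1 R3=0xf1  N=1 Z=0
after  4: R0=0x15 R1=0x71 R2=0xb1 R3=0xf1  N=0 Z=0
-- IRQ taken; context saved, return-PC = 5 --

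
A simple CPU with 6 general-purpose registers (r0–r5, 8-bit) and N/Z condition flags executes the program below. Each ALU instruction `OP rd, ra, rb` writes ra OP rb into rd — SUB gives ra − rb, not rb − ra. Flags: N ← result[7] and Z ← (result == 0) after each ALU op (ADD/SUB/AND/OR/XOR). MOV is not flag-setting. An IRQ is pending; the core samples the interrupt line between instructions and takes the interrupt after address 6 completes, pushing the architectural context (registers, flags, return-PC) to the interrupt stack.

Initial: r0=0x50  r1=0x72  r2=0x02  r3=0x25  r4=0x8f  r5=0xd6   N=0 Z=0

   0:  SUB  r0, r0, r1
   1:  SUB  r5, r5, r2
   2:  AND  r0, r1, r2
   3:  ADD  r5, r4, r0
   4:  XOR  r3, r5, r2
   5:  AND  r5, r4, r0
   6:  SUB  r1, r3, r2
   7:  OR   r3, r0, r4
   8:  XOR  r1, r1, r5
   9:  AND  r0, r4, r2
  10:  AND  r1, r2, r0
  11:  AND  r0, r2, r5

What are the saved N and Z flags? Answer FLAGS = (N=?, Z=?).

after  0: r0=0xde r1=0x72 r2=0x02 r3=0x25 r4=0x8f r5=0xd6  N=1 Z=0
after  1: r0=0xde r1=0x72 r2=0x02 r3=0x25 r4=0x8f r5=0xd4  N=1 Z=0
after  2: r0=0x02 r1=0x72 r2=0x02 r3=0x25 r4=0x8f r5=0xd4  N=0 Z=0
after  3: r0=0x02 r1=0x72 r2=0x02 r3=0x25 r4=0x8f r5=0x91  N=1 Z=0
after  4: r0=0x02 r1=0x72 r2=0x02 r3=0x93 r4=0x8f r5=0x91  N=1 Z=0
after  5: r0=0x02 r1=0x72 r2=0x02 r3=0x93 r4=0x8f r5=0x02  N=0 Z=0
after  6: r0=0x02 r1=0x91 r2=0x02 r3=0x93 r4=0x8f r5=0x02  N=1 Z=0
-- IRQ taken; context saved, return-PC = 7 --

FLAGS = (N=1, Z=0)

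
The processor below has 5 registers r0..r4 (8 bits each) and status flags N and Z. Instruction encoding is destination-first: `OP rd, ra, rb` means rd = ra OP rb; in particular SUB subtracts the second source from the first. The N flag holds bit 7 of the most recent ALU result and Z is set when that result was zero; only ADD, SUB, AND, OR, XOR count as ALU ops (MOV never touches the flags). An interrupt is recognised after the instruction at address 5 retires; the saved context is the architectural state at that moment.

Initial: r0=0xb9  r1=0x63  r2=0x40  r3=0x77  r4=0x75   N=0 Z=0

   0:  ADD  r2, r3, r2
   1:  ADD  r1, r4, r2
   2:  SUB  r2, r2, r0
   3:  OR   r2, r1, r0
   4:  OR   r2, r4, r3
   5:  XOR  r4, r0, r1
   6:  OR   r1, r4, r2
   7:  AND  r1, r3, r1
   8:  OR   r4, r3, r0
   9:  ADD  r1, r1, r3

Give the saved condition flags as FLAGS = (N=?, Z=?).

FLAGS = (N=1, Z=0)

after  0: r0=0xb9 r1=0x63 r2=0xb7 r3=0x77 r4=0x75  N=1 Z=0
after  1: r0=0xb9 r1=0x2c r2=0xb7 r3=0x77 r4=0x75  N=0 Z=0
after  2: r0=0xb9 r1=0x2c r2=0xfe r3=0x77 r4=0x75  N=1 Z=0
after  3: r0=0xb9 r1=0x2c r2=0xbd r3=0x77 r4=0x75  N=1 Z=0
after  4: r0=0xb9 r1=0x2c r2=0x77 r3=0x77 r4=0x75  N=0 Z=0
after  5: r0=0xb9 r1=0x2c r2=0x77 r3=0x77 r4=0x95  N=1 Z=0
-- IRQ taken; context saved, return-PC = 6 --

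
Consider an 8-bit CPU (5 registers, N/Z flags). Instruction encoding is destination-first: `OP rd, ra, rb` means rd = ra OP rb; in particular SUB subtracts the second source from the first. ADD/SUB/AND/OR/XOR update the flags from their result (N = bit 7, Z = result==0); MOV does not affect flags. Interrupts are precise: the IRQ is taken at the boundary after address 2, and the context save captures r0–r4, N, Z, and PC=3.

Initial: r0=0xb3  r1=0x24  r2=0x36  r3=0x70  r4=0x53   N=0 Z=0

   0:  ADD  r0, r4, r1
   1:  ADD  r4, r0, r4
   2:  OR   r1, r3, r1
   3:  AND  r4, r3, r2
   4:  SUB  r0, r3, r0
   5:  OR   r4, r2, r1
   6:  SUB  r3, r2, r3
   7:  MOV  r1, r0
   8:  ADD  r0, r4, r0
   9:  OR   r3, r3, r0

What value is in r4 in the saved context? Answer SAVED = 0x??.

SAVED = 0xca

after  0: r0=0x77 r1=0x24 r2=0x36 r3=0x70 r4=0x53  N=0 Z=0
after  1: r0=0x77 r1=0x24 r2=0x36 r3=0x70 r4=0xca  N=1 Z=0
after  2: r0=0x77 r1=0x74 r2=0x36 r3=0x70 r4=0xca  N=0 Z=0
-- IRQ taken; context saved, return-PC = 3 --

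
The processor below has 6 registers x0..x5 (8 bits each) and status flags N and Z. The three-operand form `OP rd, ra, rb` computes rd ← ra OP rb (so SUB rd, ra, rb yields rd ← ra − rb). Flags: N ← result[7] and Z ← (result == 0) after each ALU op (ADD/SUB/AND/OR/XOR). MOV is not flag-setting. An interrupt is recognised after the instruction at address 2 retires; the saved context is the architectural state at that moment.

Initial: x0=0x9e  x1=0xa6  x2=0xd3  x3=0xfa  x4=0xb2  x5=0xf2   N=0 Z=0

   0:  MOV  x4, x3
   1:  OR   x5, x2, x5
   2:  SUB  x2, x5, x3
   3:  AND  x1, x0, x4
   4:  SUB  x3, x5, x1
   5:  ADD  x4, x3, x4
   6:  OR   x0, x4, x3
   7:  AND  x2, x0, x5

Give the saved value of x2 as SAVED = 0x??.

SAVED = 0xf9

after  0: x0=0x9e x1=0xa6 x2=0xd3 x3=0xfa x4=0xfa x5=0xf2  N=0 Z=0
after  1: x0=0x9e x1=0xa6 x2=0xd3 x3=0xfa x4=0xfa x5=0xf3  N=1 Z=0
after  2: x0=0x9e x1=0xa6 x2=0xf9 x3=0xfa x4=0xfa x5=0xf3  N=1 Z=0
-- IRQ taken; context saved, return-PC = 3 --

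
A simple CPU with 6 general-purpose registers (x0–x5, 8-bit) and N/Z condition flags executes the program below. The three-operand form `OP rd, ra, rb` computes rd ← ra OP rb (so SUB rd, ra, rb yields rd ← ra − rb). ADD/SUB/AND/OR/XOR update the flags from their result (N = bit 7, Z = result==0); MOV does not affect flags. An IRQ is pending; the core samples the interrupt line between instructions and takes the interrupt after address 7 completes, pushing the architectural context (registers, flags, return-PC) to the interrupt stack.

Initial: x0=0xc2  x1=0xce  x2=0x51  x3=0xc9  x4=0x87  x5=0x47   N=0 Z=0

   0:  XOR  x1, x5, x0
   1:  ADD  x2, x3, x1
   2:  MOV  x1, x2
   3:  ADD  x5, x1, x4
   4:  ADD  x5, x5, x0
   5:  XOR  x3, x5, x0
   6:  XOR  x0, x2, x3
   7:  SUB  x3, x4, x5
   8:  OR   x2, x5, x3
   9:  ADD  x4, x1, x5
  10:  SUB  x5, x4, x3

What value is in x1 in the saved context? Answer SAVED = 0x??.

after  0: x0=0xc2 x1=0x85 x2=0x51 x3=0xc9 x4=0x87 x5=0x47  N=1 Z=0
after  1: x0=0xc2 x1=0x85 x2=0x4e x3=0xc9 x4=0x87 x5=0x47  N=0 Z=0
after  2: x0=0xc2 x1=0x4e x2=0x4e x3=0xc9 x4=0x87 x5=0x47  N=0 Z=0
after  3: x0=0xc2 x1=0x4e x2=0x4e x3=0xc9 x4=0x87 x5=0xd5  N=1 Z=0
after  4: x0=0xc2 x1=0x4e x2=0x4e x3=0xc9 x4=0x87 x5=0x97  N=1 Z=0
after  5: x0=0xc2 x1=0x4e x2=0x4e x3=0x55 x4=0x87 x5=0x97  N=0 Z=0
after  6: x0=0x1b x1=0x4e x2=0x4e x3=0x55 x4=0x87 x5=0x97  N=0 Z=0
after  7: x0=0x1b x1=0x4e x2=0x4e x3=0xf0 x4=0x87 x5=0x97  N=1 Z=0
-- IRQ taken; context saved, return-PC = 8 --

SAVED = 0x4e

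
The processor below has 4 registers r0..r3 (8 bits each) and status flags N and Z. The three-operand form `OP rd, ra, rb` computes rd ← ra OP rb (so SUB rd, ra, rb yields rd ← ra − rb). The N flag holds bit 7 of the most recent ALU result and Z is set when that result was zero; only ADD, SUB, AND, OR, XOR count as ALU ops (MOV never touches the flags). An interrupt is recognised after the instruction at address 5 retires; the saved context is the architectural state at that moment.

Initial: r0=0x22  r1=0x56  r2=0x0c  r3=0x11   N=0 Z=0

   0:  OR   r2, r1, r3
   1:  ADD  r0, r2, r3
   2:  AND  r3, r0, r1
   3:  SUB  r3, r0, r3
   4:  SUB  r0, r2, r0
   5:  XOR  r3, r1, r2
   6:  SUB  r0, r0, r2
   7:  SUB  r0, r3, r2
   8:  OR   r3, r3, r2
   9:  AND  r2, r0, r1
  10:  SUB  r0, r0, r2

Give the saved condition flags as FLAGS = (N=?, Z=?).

after  0: r0=0x22 r1=0x56 r2=0x57 r3=0x11  N=0 Z=0
after  1: r0=0x68 r1=0x56 r2=0x57 r3=0x11  N=0 Z=0
after  2: r0=0x68 r1=0x56 r2=0x57 r3=0x40  N=0 Z=0
after  3: r0=0x68 r1=0x56 r2=0x57 r3=0x28  N=0 Z=0
after  4: r0=0xef r1=0x56 r2=0x57 r3=0x28  N=1 Z=0
after  5: r0=0xef r1=0x56 r2=0x57 r3=0x01  N=0 Z=0
-- IRQ taken; context saved, return-PC = 6 --

FLAGS = (N=0, Z=0)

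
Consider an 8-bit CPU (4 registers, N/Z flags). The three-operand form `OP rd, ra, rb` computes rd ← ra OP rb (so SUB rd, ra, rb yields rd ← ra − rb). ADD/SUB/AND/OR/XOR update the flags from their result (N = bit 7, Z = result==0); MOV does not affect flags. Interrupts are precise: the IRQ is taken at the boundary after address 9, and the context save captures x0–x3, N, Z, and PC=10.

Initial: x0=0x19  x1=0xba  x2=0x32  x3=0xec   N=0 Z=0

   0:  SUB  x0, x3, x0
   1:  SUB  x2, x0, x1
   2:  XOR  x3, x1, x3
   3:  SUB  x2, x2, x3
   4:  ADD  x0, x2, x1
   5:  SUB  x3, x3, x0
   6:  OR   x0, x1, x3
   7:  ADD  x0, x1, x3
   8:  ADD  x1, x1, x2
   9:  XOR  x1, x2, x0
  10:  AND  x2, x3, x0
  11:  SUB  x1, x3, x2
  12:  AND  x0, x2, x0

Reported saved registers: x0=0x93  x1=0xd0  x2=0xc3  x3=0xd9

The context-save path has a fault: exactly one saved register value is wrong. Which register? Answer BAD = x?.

BAD = x1

after  0: x0=0xd3 x1=0xba x2=0x32 x3=0xec  N=1 Z=0
after  1: x0=0xd3 x1=0xba x2=0x19 x3=0xec  N=0 Z=0
after  2: x0=0xd3 x1=0xba x2=0x19 x3=0x56  N=0 Z=0
after  3: x0=0xd3 x1=0xba x2=0xc3 x3=0x56  N=1 Z=0
after  4: x0=0x7d x1=0xba x2=0xc3 x3=0x56  N=0 Z=0
after  5: x0=0x7d x1=0xba x2=0xc3 x3=0xd9  N=1 Z=0
after  6: x0=0xfb x1=0xba x2=0xc3 x3=0xd9  N=1 Z=0
after  7: x0=0x93 x1=0xba x2=0xc3 x3=0xd9  N=1 Z=0
after  8: x0=0x93 x1=0x7d x2=0xc3 x3=0xd9  N=0 Z=0
after  9: x0=0x93 x1=0x50 x2=0xc3 x3=0xd9  N=0 Z=0
-- IRQ taken; context saved, return-PC = 10 --
mismatch: x1: reported 0xd0 vs actual 0x50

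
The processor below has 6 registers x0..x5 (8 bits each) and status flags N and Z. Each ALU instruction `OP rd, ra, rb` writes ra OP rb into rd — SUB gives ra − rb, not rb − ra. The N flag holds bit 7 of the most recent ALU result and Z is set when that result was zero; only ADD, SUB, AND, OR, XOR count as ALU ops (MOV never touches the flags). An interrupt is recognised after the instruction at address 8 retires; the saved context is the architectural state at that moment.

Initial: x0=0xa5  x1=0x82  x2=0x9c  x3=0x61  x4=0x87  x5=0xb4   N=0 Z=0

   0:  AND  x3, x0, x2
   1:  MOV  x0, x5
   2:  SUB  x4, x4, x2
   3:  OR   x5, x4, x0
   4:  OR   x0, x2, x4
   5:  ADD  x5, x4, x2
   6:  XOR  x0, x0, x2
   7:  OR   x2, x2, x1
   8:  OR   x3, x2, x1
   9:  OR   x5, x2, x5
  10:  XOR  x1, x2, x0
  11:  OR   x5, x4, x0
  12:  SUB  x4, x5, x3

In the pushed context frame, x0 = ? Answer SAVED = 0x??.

after  0: x0=0xa5 x1=0x82 x2=0x9c x3=0x84 x4=0x87 x5=0xb4  N=1 Z=0
after  1: x0=0xb4 x1=0x82 x2=0x9c x3=0x84 x4=0x87 x5=0xb4  N=1 Z=0
after  2: x0=0xb4 x1=0x82 x2=0x9c x3=0x84 x4=0xeb x5=0xb4  N=1 Z=0
after  3: x0=0xb4 x1=0x82 x2=0x9c x3=0x84 x4=0xeb x5=0xff  N=1 Z=0
after  4: x0=0xff x1=0x82 x2=0x9c x3=0x84 x4=0xeb x5=0xff  N=1 Z=0
after  5: x0=0xff x1=0x82 x2=0x9c x3=0x84 x4=0xeb x5=0x87  N=1 Z=0
after  6: x0=0x63 x1=0x82 x2=0x9c x3=0x84 x4=0xeb x5=0x87  N=0 Z=0
after  7: x0=0x63 x1=0x82 x2=0x9e x3=0x84 x4=0xeb x5=0x87  N=1 Z=0
after  8: x0=0x63 x1=0x82 x2=0x9e x3=0x9e x4=0xeb x5=0x87  N=1 Z=0
-- IRQ taken; context saved, return-PC = 9 --

SAVED = 0x63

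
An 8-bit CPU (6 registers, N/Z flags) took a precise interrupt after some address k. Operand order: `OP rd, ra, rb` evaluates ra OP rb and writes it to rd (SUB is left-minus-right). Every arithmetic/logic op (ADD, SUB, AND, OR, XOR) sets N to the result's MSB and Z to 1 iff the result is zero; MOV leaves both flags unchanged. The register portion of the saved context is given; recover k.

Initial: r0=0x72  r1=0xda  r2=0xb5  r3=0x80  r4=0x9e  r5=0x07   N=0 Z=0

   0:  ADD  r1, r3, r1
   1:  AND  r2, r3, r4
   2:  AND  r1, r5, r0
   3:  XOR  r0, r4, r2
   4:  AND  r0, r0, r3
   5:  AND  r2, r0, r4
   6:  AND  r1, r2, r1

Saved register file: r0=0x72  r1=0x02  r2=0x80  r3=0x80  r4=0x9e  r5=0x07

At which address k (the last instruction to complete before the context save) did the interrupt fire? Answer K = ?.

K = 2

after  0: r0=0x72 r1=0x5a r2=0xb5 r3=0x80 r4=0x9e r5=0x07  N=0 Z=0
after  1: r0=0x72 r1=0x5a r2=0x80 r3=0x80 r4=0x9e r5=0x07  N=1 Z=0
after  2: r0=0x72 r1=0x02 r2=0x80 r3=0x80 r4=0x9e r5=0x07  N=0 Z=0
-- IRQ taken; context saved, return-PC = 3 --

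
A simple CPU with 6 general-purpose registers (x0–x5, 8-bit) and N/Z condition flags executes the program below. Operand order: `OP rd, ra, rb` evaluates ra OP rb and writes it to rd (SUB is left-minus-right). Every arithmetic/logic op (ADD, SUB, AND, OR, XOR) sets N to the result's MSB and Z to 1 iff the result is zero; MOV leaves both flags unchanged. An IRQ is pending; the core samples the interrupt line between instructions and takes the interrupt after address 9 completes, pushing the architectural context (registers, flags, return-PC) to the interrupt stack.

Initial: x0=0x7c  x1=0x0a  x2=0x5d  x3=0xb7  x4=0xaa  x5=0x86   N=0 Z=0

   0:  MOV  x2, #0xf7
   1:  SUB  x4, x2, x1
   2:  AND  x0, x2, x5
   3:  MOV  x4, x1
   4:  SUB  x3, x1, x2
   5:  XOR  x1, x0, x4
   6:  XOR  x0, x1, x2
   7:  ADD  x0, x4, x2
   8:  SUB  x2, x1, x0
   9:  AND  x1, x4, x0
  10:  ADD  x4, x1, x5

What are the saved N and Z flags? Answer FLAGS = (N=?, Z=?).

FLAGS = (N=0, Z=1)

after  0: x0=0x7c x1=0x0a x2=0xf7 x3=0xb7 x4=0xaa x5=0x86  N=0 Z=0
after  1: x0=0x7c x1=0x0a x2=0xf7 x3=0xb7 x4=0xed x5=0x86  N=1 Z=0
after  2: x0=0x86 x1=0x0a x2=0xf7 x3=0xb7 x4=0xed x5=0x86  N=1 Z=0
after  3: x0=0x86 x1=0x0a x2=0xf7 x3=0xb7 x4=0x0a x5=0x86  N=1 Z=0
after  4: x0=0x86 x1=0x0a x2=0xf7 x3=0x13 x4=0x0a x5=0x86  N=0 Z=0
after  5: x0=0x86 x1=0x8c x2=0xf7 x3=0x13 x4=0x0a x5=0x86  N=1 Z=0
after  6: x0=0x7b x1=0x8c x2=0xf7 x3=0x13 x4=0x0a x5=0x86  N=0 Z=0
after  7: x0=0x01 x1=0x8c x2=0xf7 x3=0x13 x4=0x0a x5=0x86  N=0 Z=0
after  8: x0=0x01 x1=0x8c x2=0x8b x3=0x13 x4=0x0a x5=0x86  N=1 Z=0
after  9: x0=0x01 x1=0x00 x2=0x8b x3=0x13 x4=0x0a x5=0x86  N=0 Z=1
-- IRQ taken; context saved, return-PC = 10 --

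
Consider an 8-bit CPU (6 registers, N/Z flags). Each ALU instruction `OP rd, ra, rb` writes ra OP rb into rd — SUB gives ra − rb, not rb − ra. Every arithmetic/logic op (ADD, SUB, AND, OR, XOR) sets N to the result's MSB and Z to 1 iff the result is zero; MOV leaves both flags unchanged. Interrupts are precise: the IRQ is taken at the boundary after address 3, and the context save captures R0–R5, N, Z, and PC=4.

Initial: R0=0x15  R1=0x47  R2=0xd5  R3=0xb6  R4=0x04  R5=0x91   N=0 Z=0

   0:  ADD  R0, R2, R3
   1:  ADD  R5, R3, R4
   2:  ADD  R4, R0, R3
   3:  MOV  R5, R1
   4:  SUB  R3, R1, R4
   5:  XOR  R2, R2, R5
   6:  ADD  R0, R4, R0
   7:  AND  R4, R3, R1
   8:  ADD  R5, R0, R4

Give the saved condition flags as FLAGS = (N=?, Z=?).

after  0: R0=0x8b R1=0x47 R2=0xd5 R3=0xb6 R4=0x04 R5=0x91  N=1 Z=0
after  1: R0=0x8b R1=0x47 R2=0xd5 R3=0xb6 R4=0x04 R5=0xba  N=1 Z=0
after  2: R0=0x8b R1=0x47 R2=0xd5 R3=0xb6 R4=0x41 R5=0xba  N=0 Z=0
after  3: R0=0x8b R1=0x47 R2=0xd5 R3=0xb6 R4=0x41 R5=0x47  N=0 Z=0
-- IRQ taken; context saved, return-PC = 4 --

FLAGS = (N=0, Z=0)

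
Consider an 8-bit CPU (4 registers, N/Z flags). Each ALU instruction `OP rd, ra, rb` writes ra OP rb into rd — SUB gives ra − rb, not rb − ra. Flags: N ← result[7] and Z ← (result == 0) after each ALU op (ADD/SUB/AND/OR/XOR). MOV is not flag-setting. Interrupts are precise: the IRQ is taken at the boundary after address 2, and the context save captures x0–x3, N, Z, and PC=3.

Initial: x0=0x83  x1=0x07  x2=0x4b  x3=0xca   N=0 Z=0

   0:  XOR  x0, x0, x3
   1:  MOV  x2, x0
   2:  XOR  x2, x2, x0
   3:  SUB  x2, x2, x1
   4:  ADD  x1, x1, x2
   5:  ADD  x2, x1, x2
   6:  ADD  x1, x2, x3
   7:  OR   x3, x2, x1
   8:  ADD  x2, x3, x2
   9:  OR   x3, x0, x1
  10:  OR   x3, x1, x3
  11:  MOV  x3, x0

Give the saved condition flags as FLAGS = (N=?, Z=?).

FLAGS = (N=0, Z=1)

after  0: x0=0x49 x1=0x07 x2=0x4b x3=0xca  N=0 Z=0
after  1: x0=0x49 x1=0x07 x2=0x49 x3=0xca  N=0 Z=0
after  2: x0=0x49 x1=0x07 x2=0x00 x3=0xca  N=0 Z=1
-- IRQ taken; context saved, return-PC = 3 --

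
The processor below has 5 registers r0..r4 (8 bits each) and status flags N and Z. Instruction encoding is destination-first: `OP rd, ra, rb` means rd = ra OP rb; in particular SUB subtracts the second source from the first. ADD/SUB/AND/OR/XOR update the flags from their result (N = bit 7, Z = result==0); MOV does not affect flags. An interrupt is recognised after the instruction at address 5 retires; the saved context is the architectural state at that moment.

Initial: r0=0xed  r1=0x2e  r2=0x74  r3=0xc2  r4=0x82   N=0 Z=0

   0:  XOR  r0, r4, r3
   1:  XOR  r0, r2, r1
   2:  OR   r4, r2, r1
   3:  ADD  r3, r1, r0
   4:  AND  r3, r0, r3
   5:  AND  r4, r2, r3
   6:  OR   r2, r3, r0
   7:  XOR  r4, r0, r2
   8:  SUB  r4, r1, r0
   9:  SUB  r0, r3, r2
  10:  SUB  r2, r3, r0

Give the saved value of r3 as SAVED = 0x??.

SAVED = 0x08

after  0: r0=0x40 r1=0x2e r2=0x74 r3=0xc2 r4=0x82  N=0 Z=0
after  1: r0=0x5a r1=0x2e r2=0x74 r3=0xc2 r4=0x82  N=0 Z=0
after  2: r0=0x5a r1=0x2e r2=0x74 r3=0xc2 r4=0x7e  N=0 Z=0
after  3: r0=0x5a r1=0x2e r2=0x74 r3=0x88 r4=0x7e  N=1 Z=0
after  4: r0=0x5a r1=0x2e r2=0x74 r3=0x08 r4=0x7e  N=0 Z=0
after  5: r0=0x5a r1=0x2e r2=0x74 r3=0x08 r4=0x00  N=0 Z=1
-- IRQ taken; context saved, return-PC = 6 --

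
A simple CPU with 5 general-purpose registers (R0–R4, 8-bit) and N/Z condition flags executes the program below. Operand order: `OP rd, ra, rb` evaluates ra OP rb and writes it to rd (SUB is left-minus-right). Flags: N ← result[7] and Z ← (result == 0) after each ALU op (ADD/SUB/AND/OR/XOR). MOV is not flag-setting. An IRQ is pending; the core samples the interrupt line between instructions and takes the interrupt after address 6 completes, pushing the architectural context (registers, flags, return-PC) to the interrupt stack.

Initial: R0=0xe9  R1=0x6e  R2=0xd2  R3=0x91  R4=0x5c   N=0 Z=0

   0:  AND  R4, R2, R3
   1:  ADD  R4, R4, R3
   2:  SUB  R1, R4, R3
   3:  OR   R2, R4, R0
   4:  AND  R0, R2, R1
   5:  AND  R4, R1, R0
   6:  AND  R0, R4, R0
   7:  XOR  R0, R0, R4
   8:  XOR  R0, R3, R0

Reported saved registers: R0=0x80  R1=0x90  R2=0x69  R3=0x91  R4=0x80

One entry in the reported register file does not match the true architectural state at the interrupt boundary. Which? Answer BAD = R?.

BAD = R2

after  0: R0=0xe9 R1=0x6e R2=0xd2 R3=0x91 R4=0x90  N=1 Z=0
after  1: R0=0xe9 R1=0x6e R2=0xd2 R3=0x91 R4=0x21  N=0 Z=0
after  2: R0=0xe9 R1=0x90 R2=0xd2 R3=0x91 R4=0x21  N=1 Z=0
after  3: R0=0xe9 R1=0x90 R2=0xe9 R3=0x91 R4=0x21  N=1 Z=0
after  4: R0=0x80 R1=0x90 R2=0xe9 R3=0x91 R4=0x21  N=1 Z=0
after  5: R0=0x80 R1=0x90 R2=0xe9 R3=0x91 R4=0x80  N=1 Z=0
after  6: R0=0x80 R1=0x90 R2=0xe9 R3=0x91 R4=0x80  N=1 Z=0
-- IRQ taken; context saved, return-PC = 7 --
mismatch: R2: reported 0x69 vs actual 0xe9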